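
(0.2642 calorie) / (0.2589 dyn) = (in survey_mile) 265.3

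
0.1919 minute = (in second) 11.51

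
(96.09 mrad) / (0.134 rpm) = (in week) 1.132e-05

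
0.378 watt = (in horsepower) 0.0005069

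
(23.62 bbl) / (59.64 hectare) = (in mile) 3.913e-09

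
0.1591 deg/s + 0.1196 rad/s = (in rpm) 1.169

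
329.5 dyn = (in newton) 0.003295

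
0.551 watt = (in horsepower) 0.0007389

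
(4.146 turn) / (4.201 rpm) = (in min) 0.9869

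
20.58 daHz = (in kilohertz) 0.2058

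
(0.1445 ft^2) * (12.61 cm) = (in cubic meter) 0.001693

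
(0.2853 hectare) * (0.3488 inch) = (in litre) 2.528e+04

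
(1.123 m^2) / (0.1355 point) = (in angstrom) 2.349e+14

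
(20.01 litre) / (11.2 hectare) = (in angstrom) 1787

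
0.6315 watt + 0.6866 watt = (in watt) 1.318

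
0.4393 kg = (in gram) 439.3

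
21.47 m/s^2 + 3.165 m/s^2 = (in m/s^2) 24.63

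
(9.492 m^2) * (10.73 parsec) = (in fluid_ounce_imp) 1.106e+23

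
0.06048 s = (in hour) 1.68e-05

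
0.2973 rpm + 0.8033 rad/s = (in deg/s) 47.81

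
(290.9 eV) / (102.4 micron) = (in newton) 4.551e-13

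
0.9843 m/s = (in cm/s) 98.43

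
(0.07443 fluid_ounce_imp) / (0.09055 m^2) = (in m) 2.335e-05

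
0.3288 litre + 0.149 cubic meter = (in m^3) 0.1493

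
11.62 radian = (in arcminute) 3.995e+04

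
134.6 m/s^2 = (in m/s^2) 134.6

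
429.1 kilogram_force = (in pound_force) 946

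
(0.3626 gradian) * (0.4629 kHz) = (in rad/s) 2.637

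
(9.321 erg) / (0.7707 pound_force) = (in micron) 0.2719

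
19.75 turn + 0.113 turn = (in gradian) 7945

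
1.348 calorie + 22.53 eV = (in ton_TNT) 1.348e-09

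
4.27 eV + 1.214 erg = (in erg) 1.214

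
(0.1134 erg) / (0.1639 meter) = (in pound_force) 1.555e-08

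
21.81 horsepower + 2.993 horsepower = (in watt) 1.85e+04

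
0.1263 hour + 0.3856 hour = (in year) 5.844e-05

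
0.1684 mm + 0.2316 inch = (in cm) 0.6051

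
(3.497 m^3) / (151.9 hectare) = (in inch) 9.064e-05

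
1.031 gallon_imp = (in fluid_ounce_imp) 165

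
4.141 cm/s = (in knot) 0.08049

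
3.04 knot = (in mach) 0.004593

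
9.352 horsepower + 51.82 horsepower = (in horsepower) 61.17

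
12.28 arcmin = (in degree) 0.2047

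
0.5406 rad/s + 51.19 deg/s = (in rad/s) 1.434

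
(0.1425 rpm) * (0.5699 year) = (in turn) 4.268e+04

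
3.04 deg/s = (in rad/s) 0.05306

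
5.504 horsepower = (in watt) 4104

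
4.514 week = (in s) 2.73e+06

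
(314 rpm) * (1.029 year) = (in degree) 6.114e+10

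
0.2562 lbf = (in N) 1.14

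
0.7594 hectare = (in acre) 1.877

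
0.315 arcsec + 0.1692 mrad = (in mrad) 0.1707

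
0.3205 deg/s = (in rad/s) 0.005594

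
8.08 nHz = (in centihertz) 8.08e-07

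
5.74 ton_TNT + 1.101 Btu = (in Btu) 2.276e+07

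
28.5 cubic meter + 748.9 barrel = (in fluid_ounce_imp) 5.194e+06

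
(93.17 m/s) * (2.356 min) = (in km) 13.17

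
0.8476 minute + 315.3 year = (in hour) 2.762e+06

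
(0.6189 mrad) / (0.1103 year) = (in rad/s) 1.779e-10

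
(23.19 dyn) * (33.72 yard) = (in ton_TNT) 1.709e-12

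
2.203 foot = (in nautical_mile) 0.0003626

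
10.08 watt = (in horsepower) 0.01352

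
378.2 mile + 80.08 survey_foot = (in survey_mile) 378.2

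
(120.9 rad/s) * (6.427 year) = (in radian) 2.45e+10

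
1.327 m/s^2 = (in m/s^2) 1.327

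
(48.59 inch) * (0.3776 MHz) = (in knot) 9.059e+05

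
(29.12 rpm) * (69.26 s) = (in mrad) 2.112e+05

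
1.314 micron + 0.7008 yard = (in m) 0.6408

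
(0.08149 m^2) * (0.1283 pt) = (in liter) 0.003688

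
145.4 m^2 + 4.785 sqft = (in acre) 0.03604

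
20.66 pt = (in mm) 7.288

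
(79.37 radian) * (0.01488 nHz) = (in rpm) 1.128e-08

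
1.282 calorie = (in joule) 5.364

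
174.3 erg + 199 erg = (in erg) 373.3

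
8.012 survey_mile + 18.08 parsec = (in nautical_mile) 3.012e+14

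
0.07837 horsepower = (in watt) 58.44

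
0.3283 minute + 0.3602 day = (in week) 0.05149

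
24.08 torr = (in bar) 0.0321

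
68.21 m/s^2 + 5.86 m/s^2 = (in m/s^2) 74.07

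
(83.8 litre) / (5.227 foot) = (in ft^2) 0.5662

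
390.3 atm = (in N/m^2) 3.955e+07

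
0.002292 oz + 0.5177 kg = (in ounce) 18.26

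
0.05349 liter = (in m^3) 5.349e-05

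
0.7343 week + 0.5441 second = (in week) 0.7343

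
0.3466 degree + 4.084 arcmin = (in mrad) 7.237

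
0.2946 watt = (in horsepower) 0.0003951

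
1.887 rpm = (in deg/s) 11.32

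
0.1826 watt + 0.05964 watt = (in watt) 0.2422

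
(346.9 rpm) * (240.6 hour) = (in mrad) 3.147e+10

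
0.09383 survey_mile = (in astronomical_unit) 1.009e-09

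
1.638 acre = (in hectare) 0.6629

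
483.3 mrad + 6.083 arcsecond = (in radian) 0.4833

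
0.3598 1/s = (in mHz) 359.8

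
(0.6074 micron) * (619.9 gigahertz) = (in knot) 7.319e+05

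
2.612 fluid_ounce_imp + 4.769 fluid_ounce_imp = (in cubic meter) 0.0002097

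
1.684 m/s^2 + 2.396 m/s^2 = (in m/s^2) 4.08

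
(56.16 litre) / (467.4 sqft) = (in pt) 3.666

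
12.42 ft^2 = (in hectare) 0.0001154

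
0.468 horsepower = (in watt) 349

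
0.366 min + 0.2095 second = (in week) 3.666e-05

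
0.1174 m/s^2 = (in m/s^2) 0.1174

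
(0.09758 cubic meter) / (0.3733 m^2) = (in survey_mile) 0.0001624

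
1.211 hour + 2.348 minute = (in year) 0.0001427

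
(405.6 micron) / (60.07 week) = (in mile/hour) 2.497e-11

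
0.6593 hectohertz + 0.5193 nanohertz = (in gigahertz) 6.593e-08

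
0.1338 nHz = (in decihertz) 1.338e-09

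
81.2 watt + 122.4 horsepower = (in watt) 9.135e+04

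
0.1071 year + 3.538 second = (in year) 0.1071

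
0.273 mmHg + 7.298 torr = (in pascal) 1009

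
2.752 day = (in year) 0.00754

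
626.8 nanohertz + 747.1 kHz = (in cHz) 7.471e+07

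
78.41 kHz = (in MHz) 0.07841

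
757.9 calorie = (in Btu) 3.006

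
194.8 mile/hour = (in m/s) 87.08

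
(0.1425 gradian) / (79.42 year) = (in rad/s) 8.937e-13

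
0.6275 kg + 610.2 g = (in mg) 1.238e+06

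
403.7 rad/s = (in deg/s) 2.313e+04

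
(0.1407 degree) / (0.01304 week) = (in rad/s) 3.114e-07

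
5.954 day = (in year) 0.01631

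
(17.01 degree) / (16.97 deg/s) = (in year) 3.178e-08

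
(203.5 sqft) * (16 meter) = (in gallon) 7.991e+04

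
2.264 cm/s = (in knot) 0.04401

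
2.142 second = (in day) 2.479e-05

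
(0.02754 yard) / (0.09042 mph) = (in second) 0.623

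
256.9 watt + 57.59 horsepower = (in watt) 4.32e+04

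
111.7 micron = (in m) 0.0001117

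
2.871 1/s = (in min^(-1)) 172.3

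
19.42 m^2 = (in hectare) 0.001942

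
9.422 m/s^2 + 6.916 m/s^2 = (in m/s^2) 16.34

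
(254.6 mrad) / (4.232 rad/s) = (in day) 6.963e-07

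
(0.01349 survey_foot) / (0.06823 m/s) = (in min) 0.001004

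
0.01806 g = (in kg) 1.806e-05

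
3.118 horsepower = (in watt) 2325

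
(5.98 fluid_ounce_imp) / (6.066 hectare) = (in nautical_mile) 1.512e-12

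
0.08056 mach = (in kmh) 98.75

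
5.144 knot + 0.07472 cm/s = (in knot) 5.145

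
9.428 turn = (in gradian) 3771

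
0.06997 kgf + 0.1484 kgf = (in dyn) 2.141e+05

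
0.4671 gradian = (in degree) 0.4204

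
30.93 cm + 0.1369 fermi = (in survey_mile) 0.0001922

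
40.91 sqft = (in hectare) 0.0003801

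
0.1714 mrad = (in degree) 0.00982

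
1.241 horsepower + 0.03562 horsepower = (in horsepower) 1.277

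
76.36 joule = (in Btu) 0.07238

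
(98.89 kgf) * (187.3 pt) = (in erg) 6.408e+08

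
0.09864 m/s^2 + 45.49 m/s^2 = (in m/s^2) 45.59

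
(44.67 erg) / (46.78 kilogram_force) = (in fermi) 9.737e+06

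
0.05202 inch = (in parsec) 4.282e-20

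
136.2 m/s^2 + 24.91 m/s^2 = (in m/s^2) 161.1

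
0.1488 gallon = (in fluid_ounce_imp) 19.82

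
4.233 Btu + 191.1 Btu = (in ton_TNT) 4.926e-05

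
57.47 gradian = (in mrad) 902.7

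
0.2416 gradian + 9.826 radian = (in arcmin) 3.379e+04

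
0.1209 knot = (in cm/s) 6.22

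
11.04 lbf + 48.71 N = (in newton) 97.82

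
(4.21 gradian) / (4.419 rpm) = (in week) 2.363e-07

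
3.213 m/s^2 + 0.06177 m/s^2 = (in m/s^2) 3.275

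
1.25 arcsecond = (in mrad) 0.00606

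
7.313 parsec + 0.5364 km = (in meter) 2.257e+17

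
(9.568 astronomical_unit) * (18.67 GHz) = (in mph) 5.978e+22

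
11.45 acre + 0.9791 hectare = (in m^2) 5.613e+04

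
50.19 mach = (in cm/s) 1.709e+06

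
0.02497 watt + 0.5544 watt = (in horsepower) 0.0007769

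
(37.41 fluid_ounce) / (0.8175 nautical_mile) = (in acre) 1.806e-10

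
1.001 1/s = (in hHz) 0.01001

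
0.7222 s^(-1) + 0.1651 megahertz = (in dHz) 1.651e+06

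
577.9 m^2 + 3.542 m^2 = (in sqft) 6259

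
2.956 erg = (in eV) 1.845e+12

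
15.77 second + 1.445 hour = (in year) 0.0001655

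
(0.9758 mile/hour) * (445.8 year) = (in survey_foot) 2.012e+10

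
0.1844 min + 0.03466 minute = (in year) 4.168e-07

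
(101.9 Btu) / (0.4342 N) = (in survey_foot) 8.124e+05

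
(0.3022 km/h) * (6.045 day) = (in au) 2.931e-07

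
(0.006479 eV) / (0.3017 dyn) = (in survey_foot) 1.129e-15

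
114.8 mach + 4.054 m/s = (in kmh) 1.407e+05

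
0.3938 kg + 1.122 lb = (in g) 902.7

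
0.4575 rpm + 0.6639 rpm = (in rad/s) 0.1174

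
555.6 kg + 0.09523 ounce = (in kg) 555.6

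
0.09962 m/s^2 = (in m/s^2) 0.09962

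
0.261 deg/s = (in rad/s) 0.004555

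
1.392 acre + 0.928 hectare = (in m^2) 1.491e+04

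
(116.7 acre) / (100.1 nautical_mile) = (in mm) 2547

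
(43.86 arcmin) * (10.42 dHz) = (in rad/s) 0.01329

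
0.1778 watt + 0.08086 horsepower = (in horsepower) 0.0811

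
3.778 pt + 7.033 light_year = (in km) 6.654e+13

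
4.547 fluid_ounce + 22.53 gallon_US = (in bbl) 0.5373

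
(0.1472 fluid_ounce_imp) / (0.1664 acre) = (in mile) 3.859e-12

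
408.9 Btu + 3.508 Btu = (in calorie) 1.04e+05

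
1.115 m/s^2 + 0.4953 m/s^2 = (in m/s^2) 1.61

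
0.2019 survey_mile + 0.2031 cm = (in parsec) 1.053e-14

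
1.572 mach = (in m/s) 535.3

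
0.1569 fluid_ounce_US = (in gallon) 0.001226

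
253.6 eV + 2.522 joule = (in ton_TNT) 6.028e-10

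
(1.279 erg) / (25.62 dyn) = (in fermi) 4.992e+11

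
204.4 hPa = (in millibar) 204.4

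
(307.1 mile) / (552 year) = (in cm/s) 0.002839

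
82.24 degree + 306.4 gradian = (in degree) 358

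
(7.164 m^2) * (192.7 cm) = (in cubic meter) 13.81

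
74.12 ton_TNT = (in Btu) 2.939e+08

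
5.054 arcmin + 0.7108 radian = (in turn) 0.1134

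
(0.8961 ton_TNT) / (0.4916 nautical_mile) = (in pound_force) 9.258e+05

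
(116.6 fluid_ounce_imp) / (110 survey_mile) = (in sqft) 2.014e-07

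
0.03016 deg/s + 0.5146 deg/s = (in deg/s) 0.5448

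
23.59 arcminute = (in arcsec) 1415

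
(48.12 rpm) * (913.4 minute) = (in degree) 1.582e+07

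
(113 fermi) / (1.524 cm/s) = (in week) 1.226e-17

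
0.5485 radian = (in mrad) 548.5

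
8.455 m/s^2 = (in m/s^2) 8.455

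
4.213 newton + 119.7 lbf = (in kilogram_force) 54.72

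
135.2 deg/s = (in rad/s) 2.36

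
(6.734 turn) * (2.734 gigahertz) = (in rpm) 1.105e+12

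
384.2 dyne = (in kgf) 0.0003918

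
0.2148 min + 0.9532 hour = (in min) 57.41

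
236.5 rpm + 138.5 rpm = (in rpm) 375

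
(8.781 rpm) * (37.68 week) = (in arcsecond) 4.322e+12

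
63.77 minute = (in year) 0.0001213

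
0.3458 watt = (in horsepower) 0.0004637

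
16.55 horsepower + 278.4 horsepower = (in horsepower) 294.9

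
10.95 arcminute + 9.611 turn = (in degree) 3460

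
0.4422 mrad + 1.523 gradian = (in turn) 0.003878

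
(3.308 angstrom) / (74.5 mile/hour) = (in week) 1.642e-17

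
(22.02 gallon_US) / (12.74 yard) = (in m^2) 0.007155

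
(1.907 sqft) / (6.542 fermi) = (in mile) 1.683e+10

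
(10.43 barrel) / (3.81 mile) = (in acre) 6.683e-08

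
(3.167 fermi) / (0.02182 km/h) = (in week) 8.639e-19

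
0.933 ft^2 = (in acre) 2.142e-05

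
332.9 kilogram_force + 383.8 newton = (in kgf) 372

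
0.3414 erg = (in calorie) 8.16e-09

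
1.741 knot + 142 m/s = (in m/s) 142.9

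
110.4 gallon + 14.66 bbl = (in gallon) 726.1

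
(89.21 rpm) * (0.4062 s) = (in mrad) 3795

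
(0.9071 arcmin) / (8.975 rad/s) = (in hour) 8.167e-09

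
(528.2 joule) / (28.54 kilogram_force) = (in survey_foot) 6.192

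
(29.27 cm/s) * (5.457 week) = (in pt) 2.738e+09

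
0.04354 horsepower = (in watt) 32.47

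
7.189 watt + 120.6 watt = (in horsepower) 0.1714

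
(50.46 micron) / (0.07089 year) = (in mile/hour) 5.049e-11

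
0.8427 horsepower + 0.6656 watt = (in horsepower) 0.8436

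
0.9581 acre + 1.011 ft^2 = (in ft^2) 4.174e+04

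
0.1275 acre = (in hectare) 0.0516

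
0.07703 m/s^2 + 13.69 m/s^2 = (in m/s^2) 13.77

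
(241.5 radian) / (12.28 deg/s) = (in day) 0.01304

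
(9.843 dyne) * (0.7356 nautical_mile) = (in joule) 0.1341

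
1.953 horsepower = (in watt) 1456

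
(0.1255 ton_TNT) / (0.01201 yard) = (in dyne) 4.781e+15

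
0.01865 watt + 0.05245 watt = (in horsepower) 9.535e-05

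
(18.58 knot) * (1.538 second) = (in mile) 0.009135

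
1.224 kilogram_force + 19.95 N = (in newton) 31.95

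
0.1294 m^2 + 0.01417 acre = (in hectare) 0.005747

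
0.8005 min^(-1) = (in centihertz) 1.334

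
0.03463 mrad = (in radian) 3.463e-05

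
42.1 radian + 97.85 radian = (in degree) 8019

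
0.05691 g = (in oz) 0.002007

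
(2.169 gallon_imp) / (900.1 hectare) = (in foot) 3.594e-09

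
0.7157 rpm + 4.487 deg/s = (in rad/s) 0.1533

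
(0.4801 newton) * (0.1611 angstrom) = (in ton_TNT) 1.849e-21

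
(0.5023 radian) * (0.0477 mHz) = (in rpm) 0.0002288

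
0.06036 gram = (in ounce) 0.002129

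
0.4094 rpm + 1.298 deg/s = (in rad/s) 0.06553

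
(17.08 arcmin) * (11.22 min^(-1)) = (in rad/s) 0.0009291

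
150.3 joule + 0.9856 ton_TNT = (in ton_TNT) 0.9856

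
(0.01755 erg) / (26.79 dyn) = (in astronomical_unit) 4.379e-17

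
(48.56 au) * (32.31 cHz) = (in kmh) 8.45e+12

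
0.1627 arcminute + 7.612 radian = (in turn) 1.211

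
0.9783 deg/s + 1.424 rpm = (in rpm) 1.587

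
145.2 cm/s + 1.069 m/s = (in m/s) 2.521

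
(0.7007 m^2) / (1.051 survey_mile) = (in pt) 1.174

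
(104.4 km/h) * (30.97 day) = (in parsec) 2.515e-09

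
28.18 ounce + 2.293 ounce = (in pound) 1.905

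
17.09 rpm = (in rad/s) 1.79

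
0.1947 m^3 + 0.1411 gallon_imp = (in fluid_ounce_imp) 6875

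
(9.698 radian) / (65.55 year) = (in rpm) 4.48e-08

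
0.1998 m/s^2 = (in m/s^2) 0.1998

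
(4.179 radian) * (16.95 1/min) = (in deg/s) 67.64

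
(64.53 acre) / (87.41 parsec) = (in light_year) 1.023e-29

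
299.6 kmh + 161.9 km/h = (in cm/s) 1.282e+04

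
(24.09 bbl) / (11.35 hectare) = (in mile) 2.097e-08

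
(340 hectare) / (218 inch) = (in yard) 6.715e+05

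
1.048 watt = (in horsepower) 0.001405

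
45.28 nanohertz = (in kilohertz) 4.528e-11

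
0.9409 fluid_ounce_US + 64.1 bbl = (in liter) 1.019e+04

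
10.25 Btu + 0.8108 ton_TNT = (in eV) 2.117e+28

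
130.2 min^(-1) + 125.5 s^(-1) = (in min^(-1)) 7660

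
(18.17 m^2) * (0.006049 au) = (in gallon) 4.344e+12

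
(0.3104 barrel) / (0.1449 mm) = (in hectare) 0.03406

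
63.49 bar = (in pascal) 6.349e+06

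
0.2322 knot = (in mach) 0.0003508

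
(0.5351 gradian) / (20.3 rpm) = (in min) 6.59e-05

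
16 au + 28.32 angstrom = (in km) 2.394e+09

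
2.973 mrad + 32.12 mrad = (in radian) 0.03509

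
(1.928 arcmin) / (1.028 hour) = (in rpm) 1.447e-06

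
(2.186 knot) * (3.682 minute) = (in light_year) 2.626e-14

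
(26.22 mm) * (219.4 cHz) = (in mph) 0.1287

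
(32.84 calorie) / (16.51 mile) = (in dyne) 517.1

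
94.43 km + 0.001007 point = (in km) 94.43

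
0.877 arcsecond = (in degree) 0.0002436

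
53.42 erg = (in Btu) 5.063e-09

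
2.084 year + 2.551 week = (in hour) 1.868e+04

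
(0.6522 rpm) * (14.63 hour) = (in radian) 3597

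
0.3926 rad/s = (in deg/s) 22.49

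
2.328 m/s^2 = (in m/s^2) 2.328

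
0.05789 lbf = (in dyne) 2.575e+04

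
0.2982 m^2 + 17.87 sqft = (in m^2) 1.958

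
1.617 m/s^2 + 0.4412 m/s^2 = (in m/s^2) 2.058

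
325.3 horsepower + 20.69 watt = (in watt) 2.426e+05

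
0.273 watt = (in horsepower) 0.0003661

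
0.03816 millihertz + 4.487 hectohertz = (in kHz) 0.4487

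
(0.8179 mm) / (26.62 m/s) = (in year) 9.743e-13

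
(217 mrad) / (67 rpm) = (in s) 0.03093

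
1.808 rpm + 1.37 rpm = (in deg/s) 19.07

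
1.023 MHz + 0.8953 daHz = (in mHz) 1.023e+09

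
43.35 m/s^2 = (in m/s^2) 43.35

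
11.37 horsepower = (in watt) 8479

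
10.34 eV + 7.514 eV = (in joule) 2.861e-18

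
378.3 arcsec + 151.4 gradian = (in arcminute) 8182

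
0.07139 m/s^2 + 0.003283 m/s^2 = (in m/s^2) 0.07467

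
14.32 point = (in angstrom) 5.052e+07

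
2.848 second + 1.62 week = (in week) 1.62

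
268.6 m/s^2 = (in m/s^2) 268.6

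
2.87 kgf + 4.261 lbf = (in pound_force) 10.59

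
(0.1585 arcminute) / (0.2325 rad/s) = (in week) 3.279e-10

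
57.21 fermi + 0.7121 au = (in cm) 1.065e+13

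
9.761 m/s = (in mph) 21.83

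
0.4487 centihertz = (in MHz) 4.487e-09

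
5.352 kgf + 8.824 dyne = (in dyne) 5.249e+06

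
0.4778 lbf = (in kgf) 0.2167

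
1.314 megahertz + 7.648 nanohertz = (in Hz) 1.314e+06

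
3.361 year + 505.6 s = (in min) 1.767e+06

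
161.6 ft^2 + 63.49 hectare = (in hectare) 63.49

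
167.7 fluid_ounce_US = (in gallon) 1.31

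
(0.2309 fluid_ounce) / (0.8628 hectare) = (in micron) 0.0007914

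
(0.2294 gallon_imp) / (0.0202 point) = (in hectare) 0.01463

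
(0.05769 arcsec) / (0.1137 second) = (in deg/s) 0.0001409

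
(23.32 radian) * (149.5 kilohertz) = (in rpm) 3.329e+07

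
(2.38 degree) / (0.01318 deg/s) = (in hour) 0.05016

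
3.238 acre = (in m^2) 1.31e+04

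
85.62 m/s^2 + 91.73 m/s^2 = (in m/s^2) 177.4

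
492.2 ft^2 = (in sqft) 492.2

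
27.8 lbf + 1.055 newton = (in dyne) 1.247e+07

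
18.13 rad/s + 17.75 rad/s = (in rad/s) 35.88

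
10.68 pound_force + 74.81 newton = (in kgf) 12.47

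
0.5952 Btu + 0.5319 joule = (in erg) 6.285e+09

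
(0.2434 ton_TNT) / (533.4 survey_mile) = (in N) 1186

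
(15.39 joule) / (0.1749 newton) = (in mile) 0.05468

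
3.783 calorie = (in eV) 9.879e+19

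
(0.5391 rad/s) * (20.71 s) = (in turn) 1.777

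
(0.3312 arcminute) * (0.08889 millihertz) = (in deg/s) 4.907e-07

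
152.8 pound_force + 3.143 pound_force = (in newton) 693.7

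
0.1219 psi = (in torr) 6.304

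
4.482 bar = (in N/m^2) 4.482e+05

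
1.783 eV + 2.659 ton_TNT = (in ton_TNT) 2.659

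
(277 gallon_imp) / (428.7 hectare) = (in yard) 3.212e-07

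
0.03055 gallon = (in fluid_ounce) 3.91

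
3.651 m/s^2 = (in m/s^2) 3.651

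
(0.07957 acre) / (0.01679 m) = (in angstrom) 1.918e+14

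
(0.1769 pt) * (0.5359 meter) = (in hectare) 3.344e-09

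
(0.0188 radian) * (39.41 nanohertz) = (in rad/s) 7.409e-10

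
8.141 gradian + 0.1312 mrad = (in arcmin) 440.1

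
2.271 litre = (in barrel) 0.01428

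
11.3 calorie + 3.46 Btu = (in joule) 3698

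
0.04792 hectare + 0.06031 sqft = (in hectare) 0.04792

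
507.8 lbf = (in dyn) 2.259e+08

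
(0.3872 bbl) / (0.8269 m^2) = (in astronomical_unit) 4.976e-13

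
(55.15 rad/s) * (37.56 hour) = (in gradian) 4.747e+08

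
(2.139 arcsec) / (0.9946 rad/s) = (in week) 1.724e-11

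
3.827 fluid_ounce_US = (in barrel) 0.0007119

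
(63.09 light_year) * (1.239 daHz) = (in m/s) 7.395e+18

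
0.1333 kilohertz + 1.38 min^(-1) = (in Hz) 133.3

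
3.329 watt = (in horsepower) 0.004464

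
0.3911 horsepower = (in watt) 291.6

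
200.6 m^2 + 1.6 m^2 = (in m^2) 202.2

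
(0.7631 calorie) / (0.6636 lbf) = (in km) 0.001082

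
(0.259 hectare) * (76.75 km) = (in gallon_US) 5.251e+10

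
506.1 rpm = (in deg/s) 3037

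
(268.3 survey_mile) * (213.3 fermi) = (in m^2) 9.21e-08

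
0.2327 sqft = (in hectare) 2.162e-06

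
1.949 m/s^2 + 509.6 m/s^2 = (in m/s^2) 511.5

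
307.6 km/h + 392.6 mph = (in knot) 507.3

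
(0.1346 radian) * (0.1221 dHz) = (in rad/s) 0.001643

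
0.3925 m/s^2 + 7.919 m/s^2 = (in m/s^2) 8.311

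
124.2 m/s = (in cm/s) 1.242e+04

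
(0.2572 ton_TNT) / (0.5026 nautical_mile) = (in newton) 1.156e+06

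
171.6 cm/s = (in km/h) 6.178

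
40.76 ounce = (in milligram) 1.156e+06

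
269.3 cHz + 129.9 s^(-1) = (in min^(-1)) 7956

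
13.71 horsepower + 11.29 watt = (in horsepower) 13.73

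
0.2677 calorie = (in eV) 6.991e+18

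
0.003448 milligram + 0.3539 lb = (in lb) 0.3539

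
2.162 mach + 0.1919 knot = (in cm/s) 7.363e+04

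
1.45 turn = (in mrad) 9111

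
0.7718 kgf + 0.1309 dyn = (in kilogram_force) 0.7718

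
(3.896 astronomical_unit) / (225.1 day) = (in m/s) 2.997e+04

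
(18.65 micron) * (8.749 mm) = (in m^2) 1.632e-07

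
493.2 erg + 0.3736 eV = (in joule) 4.932e-05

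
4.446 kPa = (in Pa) 4446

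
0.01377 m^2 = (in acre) 3.403e-06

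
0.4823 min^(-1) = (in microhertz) 8038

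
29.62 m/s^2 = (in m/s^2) 29.62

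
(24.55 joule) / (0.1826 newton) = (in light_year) 1.421e-14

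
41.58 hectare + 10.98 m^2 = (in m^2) 4.158e+05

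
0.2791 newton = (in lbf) 0.06274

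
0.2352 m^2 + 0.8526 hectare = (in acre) 2.107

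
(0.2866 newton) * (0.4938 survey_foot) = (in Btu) 4.089e-05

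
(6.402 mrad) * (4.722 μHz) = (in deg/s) 1.732e-06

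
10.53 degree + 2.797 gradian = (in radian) 0.2277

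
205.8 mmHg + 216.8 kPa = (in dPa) 2.442e+06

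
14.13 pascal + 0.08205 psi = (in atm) 0.005723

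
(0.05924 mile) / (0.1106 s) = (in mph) 1928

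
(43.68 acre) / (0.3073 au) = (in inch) 0.0001514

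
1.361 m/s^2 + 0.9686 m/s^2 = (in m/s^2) 2.33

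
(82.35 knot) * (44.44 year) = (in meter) 5.937e+10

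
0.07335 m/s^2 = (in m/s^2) 0.07335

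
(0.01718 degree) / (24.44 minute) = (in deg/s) 1.172e-05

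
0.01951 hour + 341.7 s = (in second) 411.9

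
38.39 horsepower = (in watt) 2.863e+04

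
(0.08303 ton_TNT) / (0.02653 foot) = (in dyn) 4.296e+15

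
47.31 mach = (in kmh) 5.799e+04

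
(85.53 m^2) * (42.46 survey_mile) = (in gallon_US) 1.544e+09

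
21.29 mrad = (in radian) 0.02129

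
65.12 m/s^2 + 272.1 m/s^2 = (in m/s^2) 337.2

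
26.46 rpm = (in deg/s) 158.8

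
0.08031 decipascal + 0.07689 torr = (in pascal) 10.26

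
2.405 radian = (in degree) 137.8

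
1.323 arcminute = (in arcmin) 1.323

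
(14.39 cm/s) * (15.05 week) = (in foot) 4.297e+06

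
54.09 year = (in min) 2.843e+07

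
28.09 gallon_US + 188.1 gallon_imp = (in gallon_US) 254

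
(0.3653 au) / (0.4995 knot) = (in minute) 3.544e+09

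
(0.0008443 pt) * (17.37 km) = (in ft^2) 0.05569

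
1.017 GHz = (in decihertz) 1.017e+10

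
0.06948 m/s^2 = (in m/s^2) 0.06948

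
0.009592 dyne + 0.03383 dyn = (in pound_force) 9.762e-08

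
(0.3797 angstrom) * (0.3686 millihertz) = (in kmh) 5.038e-14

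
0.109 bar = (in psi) 1.581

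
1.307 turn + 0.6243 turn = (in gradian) 772.5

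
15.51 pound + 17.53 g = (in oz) 248.8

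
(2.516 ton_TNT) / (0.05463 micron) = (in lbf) 4.332e+16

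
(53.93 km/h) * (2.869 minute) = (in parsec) 8.357e-14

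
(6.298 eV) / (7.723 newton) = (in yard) 1.429e-19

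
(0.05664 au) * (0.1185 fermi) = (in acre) 2.481e-10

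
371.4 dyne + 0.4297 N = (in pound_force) 0.09744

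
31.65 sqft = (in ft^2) 31.65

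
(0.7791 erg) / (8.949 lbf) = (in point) 5.548e-06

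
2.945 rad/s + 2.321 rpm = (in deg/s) 182.7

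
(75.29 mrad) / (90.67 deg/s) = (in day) 5.507e-07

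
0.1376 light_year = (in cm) 1.302e+17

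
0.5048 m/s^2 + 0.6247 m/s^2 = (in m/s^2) 1.13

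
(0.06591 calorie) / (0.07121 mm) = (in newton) 3873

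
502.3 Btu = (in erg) 5.3e+12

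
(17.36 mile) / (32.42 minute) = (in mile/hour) 32.13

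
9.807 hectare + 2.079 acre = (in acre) 26.31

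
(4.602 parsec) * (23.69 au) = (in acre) 1.244e+26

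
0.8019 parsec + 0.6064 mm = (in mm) 2.474e+19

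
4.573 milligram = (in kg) 4.573e-06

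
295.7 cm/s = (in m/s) 2.957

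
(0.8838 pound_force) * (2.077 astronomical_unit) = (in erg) 1.222e+19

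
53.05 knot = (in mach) 0.08015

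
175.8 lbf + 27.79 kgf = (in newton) 1055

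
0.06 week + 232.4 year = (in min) 1.222e+08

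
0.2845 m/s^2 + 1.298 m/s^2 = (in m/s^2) 1.583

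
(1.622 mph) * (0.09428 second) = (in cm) 6.836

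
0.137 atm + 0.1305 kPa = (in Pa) 1.401e+04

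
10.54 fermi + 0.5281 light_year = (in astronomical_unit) 3.34e+04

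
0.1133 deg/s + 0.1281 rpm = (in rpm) 0.147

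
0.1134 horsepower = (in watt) 84.56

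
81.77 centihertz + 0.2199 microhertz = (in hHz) 0.008177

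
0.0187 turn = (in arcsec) 2.424e+04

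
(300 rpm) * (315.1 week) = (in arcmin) 2.058e+13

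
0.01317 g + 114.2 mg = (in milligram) 127.4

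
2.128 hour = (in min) 127.7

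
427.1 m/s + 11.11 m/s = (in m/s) 438.2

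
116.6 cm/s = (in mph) 2.608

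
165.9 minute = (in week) 0.01646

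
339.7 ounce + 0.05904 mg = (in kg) 9.63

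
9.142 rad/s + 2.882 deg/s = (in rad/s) 9.192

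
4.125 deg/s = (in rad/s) 0.07199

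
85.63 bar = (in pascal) 8.563e+06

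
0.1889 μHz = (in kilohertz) 1.889e-10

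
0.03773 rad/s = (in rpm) 0.3603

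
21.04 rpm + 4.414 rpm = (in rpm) 25.45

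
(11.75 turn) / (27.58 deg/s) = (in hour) 0.0426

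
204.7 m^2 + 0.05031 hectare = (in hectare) 0.07078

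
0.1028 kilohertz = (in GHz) 1.028e-07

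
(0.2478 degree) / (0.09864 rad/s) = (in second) 0.04385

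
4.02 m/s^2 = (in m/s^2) 4.02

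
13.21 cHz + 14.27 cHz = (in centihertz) 27.48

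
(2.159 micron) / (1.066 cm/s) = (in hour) 5.626e-08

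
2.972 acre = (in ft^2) 1.295e+05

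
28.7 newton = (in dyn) 2.87e+06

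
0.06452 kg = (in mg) 6.452e+04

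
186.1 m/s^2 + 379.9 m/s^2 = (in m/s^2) 566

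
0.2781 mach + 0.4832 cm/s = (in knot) 184.1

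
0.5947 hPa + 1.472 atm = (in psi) 21.64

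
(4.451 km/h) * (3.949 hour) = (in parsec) 5.696e-13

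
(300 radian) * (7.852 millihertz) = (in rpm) 22.49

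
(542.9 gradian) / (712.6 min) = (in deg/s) 0.01143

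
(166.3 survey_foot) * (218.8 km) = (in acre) 2741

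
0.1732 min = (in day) 0.0001203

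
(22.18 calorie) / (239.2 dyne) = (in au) 2.593e-07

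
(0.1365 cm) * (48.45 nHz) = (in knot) 1.286e-10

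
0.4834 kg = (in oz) 17.05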